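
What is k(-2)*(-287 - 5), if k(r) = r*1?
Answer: 584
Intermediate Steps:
k(r) = r
k(-2)*(-287 - 5) = -2*(-287 - 5) = -2*(-292) = 584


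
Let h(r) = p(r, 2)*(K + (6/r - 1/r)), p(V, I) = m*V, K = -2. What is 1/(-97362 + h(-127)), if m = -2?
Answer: -1/97880 ≈ -1.0217e-5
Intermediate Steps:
p(V, I) = -2*V
h(r) = -2*r*(-2 + 5/r) (h(r) = (-2*r)*(-2 + (6/r - 1/r)) = (-2*r)*(-2 + 5/r) = -2*r*(-2 + 5/r))
1/(-97362 + h(-127)) = 1/(-97362 + (-10 + 4*(-127))) = 1/(-97362 + (-10 - 508)) = 1/(-97362 - 518) = 1/(-97880) = -1/97880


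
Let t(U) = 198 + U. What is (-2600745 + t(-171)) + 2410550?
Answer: -190168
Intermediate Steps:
(-2600745 + t(-171)) + 2410550 = (-2600745 + (198 - 171)) + 2410550 = (-2600745 + 27) + 2410550 = -2600718 + 2410550 = -190168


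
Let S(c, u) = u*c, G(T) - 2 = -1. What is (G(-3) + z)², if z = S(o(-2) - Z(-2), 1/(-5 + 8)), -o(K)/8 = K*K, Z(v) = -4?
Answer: 625/9 ≈ 69.444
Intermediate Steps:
G(T) = 1 (G(T) = 2 - 1 = 1)
o(K) = -8*K² (o(K) = -8*K*K = -8*K²)
S(c, u) = c*u
z = -28/3 (z = (-8*(-2)² - 1*(-4))/(-5 + 8) = (-8*4 + 4)/3 = (-32 + 4)*(⅓) = -28*⅓ = -28/3 ≈ -9.3333)
(G(-3) + z)² = (1 - 28/3)² = (-25/3)² = 625/9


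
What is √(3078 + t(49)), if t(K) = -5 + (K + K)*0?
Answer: √3073 ≈ 55.435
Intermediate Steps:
t(K) = -5 (t(K) = -5 + (2*K)*0 = -5 + 0 = -5)
√(3078 + t(49)) = √(3078 - 5) = √3073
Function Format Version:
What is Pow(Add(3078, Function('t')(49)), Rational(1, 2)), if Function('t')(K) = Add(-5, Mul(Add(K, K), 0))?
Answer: Pow(3073, Rational(1, 2)) ≈ 55.435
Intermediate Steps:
Function('t')(K) = -5 (Function('t')(K) = Add(-5, Mul(Mul(2, K), 0)) = Add(-5, 0) = -5)
Pow(Add(3078, Function('t')(49)), Rational(1, 2)) = Pow(Add(3078, -5), Rational(1, 2)) = Pow(3073, Rational(1, 2))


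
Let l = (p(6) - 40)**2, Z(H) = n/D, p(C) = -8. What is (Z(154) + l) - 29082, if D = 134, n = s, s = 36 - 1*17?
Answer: -3588233/134 ≈ -26778.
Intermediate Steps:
s = 19 (s = 36 - 17 = 19)
n = 19
Z(H) = 19/134
l = 2304 (l = (-8 - 40)**2 = (-48)**2 = 2304)
(Z(154) + l) - 29082 = (19/134 + 2304) - 29082 = 308755/134 - 29082 = -3588233/134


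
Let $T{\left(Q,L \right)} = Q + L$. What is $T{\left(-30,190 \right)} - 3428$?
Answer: $-3268$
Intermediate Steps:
$T{\left(Q,L \right)} = L + Q$
$T{\left(-30,190 \right)} - 3428 = \left(190 - 30\right) - 3428 = 160 - 3428 = -3268$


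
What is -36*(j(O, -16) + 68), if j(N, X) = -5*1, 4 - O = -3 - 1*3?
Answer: -2268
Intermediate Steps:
O = 10 (O = 4 - (-3 - 1*3) = 4 - (-3 - 3) = 4 - 1*(-6) = 4 + 6 = 10)
j(N, X) = -5
-36*(j(O, -16) + 68) = -36*(-5 + 68) = -36*63 = -2268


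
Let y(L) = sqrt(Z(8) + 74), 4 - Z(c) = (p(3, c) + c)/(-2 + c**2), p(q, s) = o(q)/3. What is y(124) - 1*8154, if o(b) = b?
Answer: -8154 + sqrt(299274)/62 ≈ -8145.2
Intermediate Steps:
p(q, s) = q/3
Z(c) = 4 - (1 + c)/(-2 + c**2) (Z(c) = 4 - ((1/3)*3 + c)/(-2 + c**2) = 4 - (1 + c)/(-2 + c**2))
y(L) = sqrt(299274)/62 (y(L) = sqrt((-9 - 1*8 + 4*8**2)/(-2 + 8**2) + 74) = sqrt((-9 - 8 + 4*64)/(-2 + 64) + 74) = sqrt((-9 - 8 + 256)/62 + 74) = sqrt((1/62)*239 + 74) = sqrt(239/62 + 74) = sqrt(4827/62) = sqrt(299274)/62)
y(124) - 1*8154 = sqrt(299274)/62 - 1*8154 = sqrt(299274)/62 - 8154 = -8154 + sqrt(299274)/62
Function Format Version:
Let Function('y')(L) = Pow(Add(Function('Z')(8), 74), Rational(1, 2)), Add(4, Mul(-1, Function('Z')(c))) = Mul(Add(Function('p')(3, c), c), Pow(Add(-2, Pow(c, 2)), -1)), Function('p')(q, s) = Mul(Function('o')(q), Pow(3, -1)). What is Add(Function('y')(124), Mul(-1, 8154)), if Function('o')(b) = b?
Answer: Add(-8154, Mul(Rational(1, 62), Pow(299274, Rational(1, 2)))) ≈ -8145.2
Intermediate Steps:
Function('p')(q, s) = Mul(Rational(1, 3), q) (Function('p')(q, s) = Mul(q, Pow(3, -1)) = Mul(q, Rational(1, 3)) = Mul(Rational(1, 3), q))
Function('Z')(c) = Add(4, Mul(-1, Pow(Add(-2, Pow(c, 2)), -1), Add(1, c))) (Function('Z')(c) = Add(4, Mul(-1, Mul(Add(Mul(Rational(1, 3), 3), c), Pow(Add(-2, Pow(c, 2)), -1)))) = Add(4, Mul(-1, Mul(Add(1, c), Pow(Add(-2, Pow(c, 2)), -1)))) = Add(4, Mul(-1, Mul(Pow(Add(-2, Pow(c, 2)), -1), Add(1, c)))) = Add(4, Mul(-1, Pow(Add(-2, Pow(c, 2)), -1), Add(1, c))))
Function('y')(L) = Mul(Rational(1, 62), Pow(299274, Rational(1, 2))) (Function('y')(L) = Pow(Add(Mul(Pow(Add(-2, Pow(8, 2)), -1), Add(-9, Mul(-1, 8), Mul(4, Pow(8, 2)))), 74), Rational(1, 2)) = Pow(Add(Mul(Pow(Add(-2, 64), -1), Add(-9, -8, Mul(4, 64))), 74), Rational(1, 2)) = Pow(Add(Mul(Pow(62, -1), Add(-9, -8, 256)), 74), Rational(1, 2)) = Pow(Add(Mul(Rational(1, 62), 239), 74), Rational(1, 2)) = Pow(Add(Rational(239, 62), 74), Rational(1, 2)) = Pow(Rational(4827, 62), Rational(1, 2)) = Mul(Rational(1, 62), Pow(299274, Rational(1, 2))))
Add(Function('y')(124), Mul(-1, 8154)) = Add(Mul(Rational(1, 62), Pow(299274, Rational(1, 2))), Mul(-1, 8154)) = Add(Mul(Rational(1, 62), Pow(299274, Rational(1, 2))), -8154) = Add(-8154, Mul(Rational(1, 62), Pow(299274, Rational(1, 2))))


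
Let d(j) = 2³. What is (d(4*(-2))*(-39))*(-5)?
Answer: 1560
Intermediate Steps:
d(j) = 8
(d(4*(-2))*(-39))*(-5) = (8*(-39))*(-5) = -312*(-5) = 1560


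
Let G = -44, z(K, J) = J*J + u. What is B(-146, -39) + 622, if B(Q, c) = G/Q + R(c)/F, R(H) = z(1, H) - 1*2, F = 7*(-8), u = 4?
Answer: 2432789/4088 ≈ 595.10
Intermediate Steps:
z(K, J) = 4 + J² (z(K, J) = J*J + 4 = J² + 4 = 4 + J²)
F = -56
R(H) = 2 + H² (R(H) = (4 + H²) - 1*2 = (4 + H²) - 2 = 2 + H²)
B(Q, c) = -1/28 - 44/Q - c²/56 (B(Q, c) = -44/Q + (2 + c²)/(-56) = -44/Q + (2 + c²)*(-1/56) = -44/Q + (-1/28 - c²/56) = -1/28 - 44/Q - c²/56)
B(-146, -39) + 622 = (1/56)*(-2464 - 146*(-2 - 1*(-39)²))/(-146) + 622 = (1/56)*(-1/146)*(-2464 - 146*(-2 - 1*1521)) + 622 = (1/56)*(-1/146)*(-2464 - 146*(-2 - 1521)) + 622 = (1/56)*(-1/146)*(-2464 - 146*(-1523)) + 622 = (1/56)*(-1/146)*(-2464 + 222358) + 622 = (1/56)*(-1/146)*219894 + 622 = -109947/4088 + 622 = 2432789/4088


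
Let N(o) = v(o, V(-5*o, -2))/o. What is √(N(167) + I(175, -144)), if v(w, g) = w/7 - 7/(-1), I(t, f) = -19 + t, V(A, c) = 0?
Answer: 2*√53359005/1169 ≈ 12.497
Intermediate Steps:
v(w, g) = 7 + w/7 (v(w, g) = w*(⅐) - 7*(-1) = w/7 + 7 = 7 + w/7)
N(o) = (7 + o/7)/o
√(N(167) + I(175, -144)) = √((⅐)*(49 + 167)/167 + (-19 + 175)) = √((⅐)*(1/167)*216 + 156) = √(216/1169 + 156) = √(182580/1169) = 2*√53359005/1169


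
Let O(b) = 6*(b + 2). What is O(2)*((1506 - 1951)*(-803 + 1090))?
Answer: -3065160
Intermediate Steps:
O(b) = 12 + 6*b (O(b) = 6*(2 + b) = 12 + 6*b)
O(2)*((1506 - 1951)*(-803 + 1090)) = (12 + 6*2)*((1506 - 1951)*(-803 + 1090)) = (12 + 12)*(-445*287) = 24*(-127715) = -3065160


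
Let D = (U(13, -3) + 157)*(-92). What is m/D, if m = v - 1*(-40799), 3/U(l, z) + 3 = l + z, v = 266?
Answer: -287455/101384 ≈ -2.8353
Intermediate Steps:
U(l, z) = 3/(-3 + l + z) (U(l, z) = 3/(-3 + (l + z)) = 3/(-3 + l + z))
m = 41065 (m = 266 - 1*(-40799) = 266 + 40799 = 41065)
D = -101384/7 (D = (3/(-3 + 13 - 3) + 157)*(-92) = (3/7 + 157)*(-92) = (1102/7)*(-92) = -101384/7 ≈ -14483.)
m/D = 41065/(-101384/7) = 41065*(-7/101384) = -287455/101384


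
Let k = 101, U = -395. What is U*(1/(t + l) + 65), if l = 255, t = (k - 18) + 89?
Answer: -10963620/427 ≈ -25676.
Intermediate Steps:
t = 172 (t = (101 - 18) + 89 = 83 + 89 = 172)
U*(1/(t + l) + 65) = -395*(1/(172 + 255) + 65) = -395*(1/427 + 65) = -395*27756/427 = -10963620/427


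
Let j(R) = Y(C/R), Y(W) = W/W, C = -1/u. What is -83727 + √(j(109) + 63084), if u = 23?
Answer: -83727 + √63085 ≈ -83476.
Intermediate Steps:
C = -1/23 ≈ -0.043478
Y(W) = 1
j(R) = 1
-83727 + √(j(109) + 63084) = -83727 + √(1 + 63084) = -83727 + √63085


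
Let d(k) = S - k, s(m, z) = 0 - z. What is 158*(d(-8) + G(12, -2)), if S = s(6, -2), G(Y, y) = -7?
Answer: 474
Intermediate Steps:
s(m, z) = -z
S = 2 (S = -1*(-2) = 2)
d(k) = 2 - k
158*(d(-8) + G(12, -2)) = 158*((2 - 1*(-8)) - 7) = 158*((2 + 8) - 7) = 158*(10 - 7) = 158*3 = 474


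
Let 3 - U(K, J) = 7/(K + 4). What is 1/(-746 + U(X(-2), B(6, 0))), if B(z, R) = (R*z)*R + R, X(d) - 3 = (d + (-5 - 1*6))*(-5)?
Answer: -72/53503 ≈ -0.0013457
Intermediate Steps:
X(d) = 58 - 5*d (X(d) = 3 + (d + (-5 - 1*6))*(-5) = 3 + (d + (-5 - 6))*(-5) = 3 + (d - 11)*(-5) = 3 + (-11 + d)*(-5) = 3 + (55 - 5*d) = 58 - 5*d)
B(z, R) = R + z*R**2 (B(z, R) = z*R**2 + R = R + z*R**2)
U(K, J) = 3 - 7/(4 + K) (U(K, J) = 3 - 7/(K + 4) = 3 - 7/(4 + K))
1/(-746 + U(X(-2), B(6, 0))) = 1/(-746 + (5 + 3*(58 - 5*(-2)))/(4 + (58 - 5*(-2)))) = 1/(-746 + (5 + 3*(58 + 10))/(4 + (58 + 10))) = 1/(-746 + (5 + 3*68)/(4 + 68)) = 1/(-746 + (5 + 204)/72) = 1/(-746 + (1/72)*209) = 1/(-746 + 209/72) = 1/(-53503/72) = -72/53503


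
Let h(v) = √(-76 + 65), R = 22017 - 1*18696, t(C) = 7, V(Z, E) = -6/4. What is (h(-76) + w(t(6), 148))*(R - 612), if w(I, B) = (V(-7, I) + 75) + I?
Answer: 436149/2 + 2709*I*√11 ≈ 2.1807e+5 + 8984.7*I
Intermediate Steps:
V(Z, E) = -3/2 (V(Z, E) = -6*¼ = -3/2)
w(I, B) = 147/2 + I (w(I, B) = (-3/2 + 75) + I = 147/2 + I)
R = 3321 (R = 22017 - 18696 = 3321)
h(v) = I*√11 (h(v) = √(-11) = I*√11)
(h(-76) + w(t(6), 148))*(R - 612) = (I*√11 + (147/2 + 7))*(3321 - 612) = (I*√11 + 161/2)*2709 = (161/2 + I*√11)*2709 = 436149/2 + 2709*I*√11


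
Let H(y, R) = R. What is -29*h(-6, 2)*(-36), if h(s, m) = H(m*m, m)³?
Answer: 8352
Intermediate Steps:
h(s, m) = m³
-29*h(-6, 2)*(-36) = -29*2³*(-36) = -29*8*(-36) = -232*(-36) = 8352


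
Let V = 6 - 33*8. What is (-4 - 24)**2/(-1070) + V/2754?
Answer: -202933/245565 ≈ -0.82639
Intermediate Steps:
V = -258 (V = 6 - 264 = -258)
(-4 - 24)**2/(-1070) + V/2754 = (-4 - 24)**2/(-1070) - 258/2754 = (-28)**2*(-1/1070) - 258*1/2754 = 784*(-1/1070) - 43/459 = -392/535 - 43/459 = -202933/245565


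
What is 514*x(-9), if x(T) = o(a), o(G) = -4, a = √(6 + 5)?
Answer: -2056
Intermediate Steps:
a = √11 ≈ 3.3166
x(T) = -4
514*x(-9) = 514*(-4) = -2056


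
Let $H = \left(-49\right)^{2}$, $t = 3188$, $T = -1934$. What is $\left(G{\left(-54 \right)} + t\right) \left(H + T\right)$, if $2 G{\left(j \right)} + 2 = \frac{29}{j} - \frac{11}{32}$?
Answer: $\frac{2571477125}{1728} \approx 1.4881 \cdot 10^{6}$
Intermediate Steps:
$H = 2401$
$G{\left(j \right)} = - \frac{75}{64} + \frac{29}{2 j}$ ($G{\left(j \right)} = -1 + \frac{\frac{29}{j} - \frac{11}{32}}{2} = -1 + \frac{- \frac{11}{32} + \frac{29}{j}}{2} = -1 - \left(\frac{11}{64} - \frac{29}{2 j}\right) = - \frac{75}{64} + \frac{29}{2 j}$)
$\left(G{\left(-54 \right)} + t\right) \left(H + T\right) = \left(\frac{928 - -4050}{64 \left(-54\right)} + 3188\right) \left(2401 - 1934\right) = \left(\frac{1}{64} \left(- \frac{1}{54}\right) \left(928 + 4050\right) + 3188\right) 467 = \left(\frac{1}{64} \left(- \frac{1}{54}\right) 4978 + 3188\right) 467 = \left(- \frac{2489}{1728} + 3188\right) 467 = \frac{5506375}{1728} \cdot 467 = \frac{2571477125}{1728}$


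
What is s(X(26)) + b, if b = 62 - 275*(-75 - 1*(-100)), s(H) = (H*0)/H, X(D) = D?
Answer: -6813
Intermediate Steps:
s(H) = 0 (s(H) = 0/H = 0)
b = -6813 (b = 62 - 275*(-75 + 100) = 62 - 275*25 = 62 - 6875 = -6813)
s(X(26)) + b = 0 - 6813 = -6813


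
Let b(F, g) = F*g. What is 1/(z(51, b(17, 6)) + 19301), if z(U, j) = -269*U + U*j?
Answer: 1/10784 ≈ 9.2730e-5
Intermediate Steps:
1/(z(51, b(17, 6)) + 19301) = 1/(51*(-269 + 17*6) + 19301) = 1/(51*(-269 + 102) + 19301) = 1/(51*(-167) + 19301) = 1/(-8517 + 19301) = 1/10784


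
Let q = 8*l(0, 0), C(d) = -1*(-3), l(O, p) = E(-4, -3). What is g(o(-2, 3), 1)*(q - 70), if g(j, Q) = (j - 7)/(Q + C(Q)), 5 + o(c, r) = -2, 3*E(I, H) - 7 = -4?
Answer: 217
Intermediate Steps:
E(I, H) = 1 (E(I, H) = 7/3 + (1/3)*(-4) = 7/3 - 4/3 = 1)
l(O, p) = 1
C(d) = 3
q = 8 (q = 8*1 = 8)
o(c, r) = -7 (o(c, r) = -5 - 2 = -7)
g(j, Q) = (-7 + j)/(3 + Q) (g(j, Q) = (j - 7)/(Q + 3) = (-7 + j)/(3 + Q))
g(o(-2, 3), 1)*(q - 70) = ((-7 - 7)/(3 + 1))*(8 - 70) = (-14/4)*(-62) = ((1/4)*(-14))*(-62) = -7/2*(-62) = 217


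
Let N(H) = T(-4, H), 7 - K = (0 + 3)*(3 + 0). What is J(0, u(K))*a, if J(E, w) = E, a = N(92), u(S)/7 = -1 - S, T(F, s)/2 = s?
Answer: 0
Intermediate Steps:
T(F, s) = 2*s
K = -2 (K = 7 - (0 + 3)*(3 + 0) = 7 - 3*3 = 7 - 1*9 = 7 - 9 = -2)
N(H) = 2*H
u(S) = -7 - 7*S (u(S) = 7*(-1 - S) = -7 - 7*S)
a = 184 (a = 2*92 = 184)
J(0, u(K))*a = 0*184 = 0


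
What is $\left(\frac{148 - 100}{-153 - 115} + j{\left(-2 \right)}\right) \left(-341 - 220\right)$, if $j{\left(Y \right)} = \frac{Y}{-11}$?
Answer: $- \frac{102}{67} \approx -1.5224$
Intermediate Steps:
$j{\left(Y \right)} = - \frac{Y}{11}$ ($j{\left(Y \right)} = Y \left(- \frac{1}{11}\right) = - \frac{Y}{11}$)
$\left(\frac{148 - 100}{-153 - 115} + j{\left(-2 \right)}\right) \left(-341 - 220\right) = \left(\frac{148 - 100}{-153 - 115} - - \frac{2}{11}\right) \left(-341 - 220\right) = \left(\frac{148 - 100}{-268} + \frac{2}{11}\right) \left(-561\right) = \left(48 \left(- \frac{1}{268}\right) + \frac{2}{11}\right) \left(-561\right) = \left(- \frac{12}{67} + \frac{2}{11}\right) \left(-561\right) = \frac{2}{737} \left(-561\right) = - \frac{102}{67}$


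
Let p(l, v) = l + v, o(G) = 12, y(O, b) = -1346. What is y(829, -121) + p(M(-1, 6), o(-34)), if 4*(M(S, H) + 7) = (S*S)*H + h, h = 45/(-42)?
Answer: -75027/56 ≈ -1339.8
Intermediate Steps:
h = -15/14 (h = 45*(-1/42) = -15/14 ≈ -1.0714)
M(S, H) = -407/56 + H*S²/4 (M(S, H) = -7 + ((S*S)*H - 15/14)/4 = -7 + (S²*H - 15/14)/4 = -7 + (H*S² - 15/14)/4 = -7 + (-15/14 + H*S²)/4 = -7 + (-15/56 + H*S²/4) = -407/56 + H*S²/4)
y(829, -121) + p(M(-1, 6), o(-34)) = -1346 + ((-407/56 + (¼)*6*(-1)²) + 12) = -1346 + ((-407/56 + (¼)*6*1) + 12) = -1346 + ((-407/56 + 3/2) + 12) = -1346 + (-323/56 + 12) = -1346 + 349/56 = -75027/56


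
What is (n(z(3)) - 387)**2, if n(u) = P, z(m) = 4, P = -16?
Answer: 162409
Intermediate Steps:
n(u) = -16
(n(z(3)) - 387)**2 = (-16 - 387)**2 = (-403)**2 = 162409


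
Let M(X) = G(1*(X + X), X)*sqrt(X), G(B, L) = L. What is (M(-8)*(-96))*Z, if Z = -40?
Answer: -61440*I*sqrt(2) ≈ -86889.0*I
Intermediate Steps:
M(X) = X**(3/2) (M(X) = X*sqrt(X) = X**(3/2))
(M(-8)*(-96))*Z = ((-8)**(3/2)*(-96))*(-40) = (-16*I*sqrt(2)*(-96))*(-40) = (1536*I*sqrt(2))*(-40) = -61440*I*sqrt(2)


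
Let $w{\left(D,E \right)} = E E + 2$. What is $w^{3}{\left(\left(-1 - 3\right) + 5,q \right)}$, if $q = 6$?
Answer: $54872$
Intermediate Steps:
$w{\left(D,E \right)} = 2 + E^{2}$ ($w{\left(D,E \right)} = E^{2} + 2 = 2 + E^{2}$)
$w^{3}{\left(\left(-1 - 3\right) + 5,q \right)} = \left(2 + 6^{2}\right)^{3} = \left(2 + 36\right)^{3} = 38^{3} = 54872$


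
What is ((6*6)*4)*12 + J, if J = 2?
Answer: 1730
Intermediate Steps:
((6*6)*4)*12 + J = ((6*6)*4)*12 + 2 = (36*4)*12 + 2 = 144*12 + 2 = 1728 + 2 = 1730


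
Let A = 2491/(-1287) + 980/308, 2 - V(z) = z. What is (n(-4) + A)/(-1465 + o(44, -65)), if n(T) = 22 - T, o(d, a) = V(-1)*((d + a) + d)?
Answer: -17533/898326 ≈ -0.019517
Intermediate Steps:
V(z) = 2 - z
o(d, a) = 3*a + 6*d (o(d, a) = (2 - 1*(-1))*((d + a) + d) = (2 + 1)*((a + d) + d) = 3*(a + 2*d) = 3*a + 6*d)
A = 1604/1287 (A = 2491*(-1/1287) + 980*(1/308) = -2491/1287 + 35/11 = 1604/1287 ≈ 1.2463)
(n(-4) + A)/(-1465 + o(44, -65)) = ((22 - 1*(-4)) + 1604/1287)/(-1465 + (3*(-65) + 6*44)) = ((22 + 4) + 1604/1287)/(-1465 + (-195 + 264)) = (26 + 1604/1287)/(-1465 + 69) = (35066/1287)/(-1396) = (35066/1287)*(-1/1396) = -17533/898326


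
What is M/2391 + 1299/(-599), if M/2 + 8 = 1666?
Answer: -1119625/1432209 ≈ -0.78175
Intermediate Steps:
M = 3316 (M = -16 + 2*1666 = -16 + 3332 = 3316)
M/2391 + 1299/(-599) = 3316/2391 + 1299/(-599) = 3316*(1/2391) + 1299*(-1/599) = 3316/2391 - 1299/599 = -1119625/1432209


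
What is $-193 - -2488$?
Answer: $2295$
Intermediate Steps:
$-193 - -2488 = -193 + 2488 = 2295$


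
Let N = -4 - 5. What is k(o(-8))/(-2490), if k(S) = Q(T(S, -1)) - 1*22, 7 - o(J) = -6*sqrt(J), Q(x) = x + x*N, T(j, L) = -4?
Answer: -1/249 ≈ -0.0040161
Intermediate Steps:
N = -9
Q(x) = -8*x (Q(x) = x + x*(-9) = x - 9*x = -8*x)
o(J) = 7 + 6*sqrt(J) (o(J) = 7 - (-6)*sqrt(J) = 7 + 6*sqrt(J))
k(S) = 10 (k(S) = -8*(-4) - 1*22 = 32 - 22 = 10)
k(o(-8))/(-2490) = 10/(-2490) = 10*(-1/2490) = -1/249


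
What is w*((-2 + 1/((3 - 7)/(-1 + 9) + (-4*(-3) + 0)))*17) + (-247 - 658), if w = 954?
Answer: -734407/23 ≈ -31931.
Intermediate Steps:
w*((-2 + 1/((3 - 7)/(-1 + 9) + (-4*(-3) + 0)))*17) + (-247 - 658) = 954*((-2 + 1/((3 - 7)/(-1 + 9) + (-4*(-3) + 0)))*17) + (-247 - 658) = 954*((-2 + 1/(-4/8 + (12 + 0)))*17) - 905 = 954*((-2 + 1/(-4*1/8 + 12))*17) - 905 = 954*((-2 + 1/(-1/2 + 12))*17) - 905 = 954*((-2 + 1/(23/2))*17) - 905 = 954*((-2 + 2/23)*17) - 905 = 954*(-44/23*17) - 905 = 954*(-748/23) - 905 = -713592/23 - 905 = -734407/23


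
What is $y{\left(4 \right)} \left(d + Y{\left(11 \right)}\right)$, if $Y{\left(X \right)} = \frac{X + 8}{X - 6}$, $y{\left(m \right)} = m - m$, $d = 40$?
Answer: $0$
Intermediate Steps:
$y{\left(m \right)} = 0$
$Y{\left(X \right)} = \frac{8 + X}{-6 + X}$
$y{\left(4 \right)} \left(d + Y{\left(11 \right)}\right) = 0 \left(40 + \frac{8 + 11}{-6 + 11}\right) = 0 \left(40 + \frac{1}{5} \cdot 19\right) = 0 \left(40 + \frac{19}{5}\right) = 0 \cdot \frac{219}{5} = 0$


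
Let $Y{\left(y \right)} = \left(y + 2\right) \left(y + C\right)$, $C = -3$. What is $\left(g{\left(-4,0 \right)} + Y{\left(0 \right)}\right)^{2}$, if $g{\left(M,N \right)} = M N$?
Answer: $36$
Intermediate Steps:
$Y{\left(y \right)} = \left(-3 + y\right) \left(2 + y\right)$ ($Y{\left(y \right)} = \left(y + 2\right) \left(y - 3\right) = \left(2 + y\right) \left(-3 + y\right) = \left(-3 + y\right) \left(2 + y\right)$)
$\left(g{\left(-4,0 \right)} + Y{\left(0 \right)}\right)^{2} = \left(\left(-4\right) 0 - \left(6 - 0^{2}\right)\right)^{2} = \left(0 + \left(-6 + 0 + 0\right)\right)^{2} = \left(0 - 6\right)^{2} = \left(-6\right)^{2} = 36$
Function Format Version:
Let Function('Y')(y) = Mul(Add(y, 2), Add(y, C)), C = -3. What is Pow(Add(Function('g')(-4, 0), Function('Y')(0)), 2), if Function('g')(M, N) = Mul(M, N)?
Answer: 36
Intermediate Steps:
Function('Y')(y) = Mul(Add(-3, y), Add(2, y)) (Function('Y')(y) = Mul(Add(y, 2), Add(y, -3)) = Mul(Add(2, y), Add(-3, y)) = Mul(Add(-3, y), Add(2, y)))
Pow(Add(Function('g')(-4, 0), Function('Y')(0)), 2) = Pow(Add(Mul(-4, 0), Add(-6, Pow(0, 2), Mul(-1, 0))), 2) = Pow(Add(0, Add(-6, 0, 0)), 2) = Pow(Add(0, -6), 2) = Pow(-6, 2) = 36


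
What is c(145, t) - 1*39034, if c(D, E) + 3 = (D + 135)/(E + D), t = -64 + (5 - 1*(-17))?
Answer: -4020531/103 ≈ -39034.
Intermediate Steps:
t = -42 (t = -64 + (5 + 17) = -64 + 22 = -42)
c(D, E) = -3 + (135 + D)/(D + E) (c(D, E) = -3 + (D + 135)/(E + D) = -3 + (135 + D)/(D + E))
c(145, t) - 1*39034 = (135 - 3*(-42) - 2*145)/(145 - 42) - 1*39034 = (135 + 126 - 290)/103 - 39034 = (1/103)*(-29) - 39034 = -29/103 - 39034 = -4020531/103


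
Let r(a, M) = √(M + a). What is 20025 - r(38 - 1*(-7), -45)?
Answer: 20025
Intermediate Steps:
20025 - r(38 - 1*(-7), -45) = 20025 - √(-45 + (38 - 1*(-7))) = 20025 - √(-45 + (38 + 7)) = 20025 - √(-45 + 45) = 20025 - √0 = 20025 - 1*0 = 20025 + 0 = 20025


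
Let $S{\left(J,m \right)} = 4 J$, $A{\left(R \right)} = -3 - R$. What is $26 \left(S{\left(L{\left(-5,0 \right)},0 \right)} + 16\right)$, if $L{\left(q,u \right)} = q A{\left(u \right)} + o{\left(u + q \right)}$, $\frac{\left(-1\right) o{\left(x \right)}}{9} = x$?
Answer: $6656$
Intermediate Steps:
$o{\left(x \right)} = - 9 x$
$L{\left(q,u \right)} = - 9 q - 9 u + q \left(-3 - u\right)$ ($L{\left(q,u \right)} = q \left(-3 - u\right) - 9 \left(u + q\right) = q \left(-3 - u\right) - 9 \left(q + u\right) = q \left(-3 - u\right) - \left(9 q + 9 u\right) = - 9 q - 9 u + q \left(-3 - u\right)$)
$26 \left(S{\left(L{\left(-5,0 \right)},0 \right)} + 16\right) = 26 \left(4 \left(\left(-12\right) \left(-5\right) - 0 - \left(-5\right) 0\right) + 16\right) = 26 \left(4 \left(60 + 0 + 0\right) + 16\right) = 26 \left(4 \cdot 60 + 16\right) = 26 \left(240 + 16\right) = 26 \cdot 256 = 6656$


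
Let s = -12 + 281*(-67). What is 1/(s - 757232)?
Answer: -1/776071 ≈ -1.2885e-6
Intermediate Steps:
s = -18839 (s = -12 - 18827 = -18839)
1/(s - 757232) = 1/(-18839 - 757232) = 1/(-776071) = -1/776071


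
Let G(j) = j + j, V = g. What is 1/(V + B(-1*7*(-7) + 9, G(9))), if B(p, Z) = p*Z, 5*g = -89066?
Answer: -5/83846 ≈ -5.9633e-5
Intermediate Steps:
g = -89066/5 (g = (⅕)*(-89066) = -89066/5 ≈ -17813.)
V = -89066/5 ≈ -17813.
G(j) = 2*j
B(p, Z) = Z*p
1/(V + B(-1*7*(-7) + 9, G(9))) = 1/(-89066/5 + (2*9)*(-1*7*(-7) + 9)) = 1/(-89066/5 + 18*(-7*(-7) + 9)) = 1/(-89066/5 + 18*(49 + 9)) = 1/(-89066/5 + 18*58) = 1/(-89066/5 + 1044) = 1/(-83846/5) = -5/83846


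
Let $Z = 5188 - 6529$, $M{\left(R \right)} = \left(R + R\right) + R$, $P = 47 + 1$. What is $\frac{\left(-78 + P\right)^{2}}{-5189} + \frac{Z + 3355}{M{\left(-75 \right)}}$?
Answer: $- \frac{10653146}{1167525} \approx -9.1246$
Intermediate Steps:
$P = 48$
$M{\left(R \right)} = 3 R$ ($M{\left(R \right)} = 2 R + R = 3 R$)
$Z = -1341$
$\frac{\left(-78 + P\right)^{2}}{-5189} + \frac{Z + 3355}{M{\left(-75 \right)}} = \frac{\left(-78 + 48\right)^{2}}{-5189} + \frac{-1341 + 3355}{3 \left(-75\right)} = \left(-30\right)^{2} \left(- \frac{1}{5189}\right) + \frac{2014}{-225} = 900 \left(- \frac{1}{5189}\right) + 2014 \left(- \frac{1}{225}\right) = - \frac{900}{5189} - \frac{2014}{225} = - \frac{10653146}{1167525}$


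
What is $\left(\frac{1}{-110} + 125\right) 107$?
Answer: $\frac{1471143}{110} \approx 13374.0$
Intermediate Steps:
$\left(\frac{1}{-110} + 125\right) 107 = \left(- \frac{1}{110} + 125\right) 107 = \frac{13749}{110} \cdot 107 = \frac{1471143}{110}$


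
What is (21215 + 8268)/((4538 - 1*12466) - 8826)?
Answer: -29483/16754 ≈ -1.7598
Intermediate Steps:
(21215 + 8268)/((4538 - 1*12466) - 8826) = 29483/((4538 - 12466) - 8826) = 29483/(-7928 - 8826) = 29483/(-16754) = 29483*(-1/16754) = -29483/16754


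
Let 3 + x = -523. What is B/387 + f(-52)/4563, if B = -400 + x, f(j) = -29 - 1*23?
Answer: -36286/15093 ≈ -2.4042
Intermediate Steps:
x = -526 (x = -3 - 523 = -526)
f(j) = -52 (f(j) = -29 - 23 = -52)
B = -926 (B = -400 - 526 = -926)
B/387 + f(-52)/4563 = -926/387 - 52/4563 = -926*1/387 - 52*1/4563 = -926/387 - 4/351 = -36286/15093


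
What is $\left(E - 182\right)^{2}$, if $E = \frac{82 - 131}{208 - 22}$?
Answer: $\frac{1149277801}{34596} \approx 33220.0$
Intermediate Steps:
$E = - \frac{49}{186} \approx -0.26344$
$\left(E - 182\right)^{2} = \left(- \frac{49}{186} - 182\right)^{2} = \left(- \frac{33901}{186}\right)^{2} = \frac{1149277801}{34596}$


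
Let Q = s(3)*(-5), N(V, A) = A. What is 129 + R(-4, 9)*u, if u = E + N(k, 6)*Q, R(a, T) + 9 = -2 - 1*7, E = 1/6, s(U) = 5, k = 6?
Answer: 2826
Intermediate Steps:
E = ⅙ ≈ 0.16667
R(a, T) = -18 (R(a, T) = -9 + (-2 - 1*7) = -9 + (-2 - 7) = -9 - 9 = -18)
Q = -25 (Q = 5*(-5) = -25)
u = -899/6 (u = ⅙ + 6*(-25) = ⅙ - 150 = -899/6 ≈ -149.83)
129 + R(-4, 9)*u = 129 - 18*(-899/6) = 129 + 2697 = 2826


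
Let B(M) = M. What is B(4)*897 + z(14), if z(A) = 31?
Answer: 3619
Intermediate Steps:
B(4)*897 + z(14) = 4*897 + 31 = 3588 + 31 = 3619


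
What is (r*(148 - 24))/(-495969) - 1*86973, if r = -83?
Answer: -1391480695/15999 ≈ -86973.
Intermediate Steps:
(r*(148 - 24))/(-495969) - 1*86973 = -83*(148 - 24)/(-495969) - 1*86973 = -83*124*(-1/495969) - 86973 = -10292*(-1/495969) - 86973 = 332/15999 - 86973 = -1391480695/15999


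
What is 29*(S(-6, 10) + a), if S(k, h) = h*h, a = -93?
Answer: 203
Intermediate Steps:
S(k, h) = h²
29*(S(-6, 10) + a) = 29*(10² - 93) = 29*(100 - 93) = 29*7 = 203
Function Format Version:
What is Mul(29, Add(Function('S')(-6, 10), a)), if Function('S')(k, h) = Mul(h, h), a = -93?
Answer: 203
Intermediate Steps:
Function('S')(k, h) = Pow(h, 2)
Mul(29, Add(Function('S')(-6, 10), a)) = Mul(29, Add(Pow(10, 2), -93)) = Mul(29, Add(100, -93)) = Mul(29, 7) = 203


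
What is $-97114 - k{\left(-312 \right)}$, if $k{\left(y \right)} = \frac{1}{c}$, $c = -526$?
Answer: $- \frac{51081963}{526} \approx -97114.0$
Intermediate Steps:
$k{\left(y \right)} = - \frac{1}{526}$ ($k{\left(y \right)} = \frac{1}{-526} = - \frac{1}{526}$)
$-97114 - k{\left(-312 \right)} = -97114 - - \frac{1}{526} = -97114 + \frac{1}{526} = - \frac{51081963}{526}$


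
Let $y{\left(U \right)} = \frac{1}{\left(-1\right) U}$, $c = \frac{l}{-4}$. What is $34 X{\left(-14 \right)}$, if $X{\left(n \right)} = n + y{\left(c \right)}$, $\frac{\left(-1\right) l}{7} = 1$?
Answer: $- \frac{3468}{7} \approx -495.43$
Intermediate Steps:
$l = -7$ ($l = \left(-7\right) 1 = -7$)
$c = \frac{7}{4}$ ($c = - \frac{7}{-4} = \left(-7\right) \left(- \frac{1}{4}\right) = \frac{7}{4} \approx 1.75$)
$y{\left(U \right)} = - \frac{1}{U}$
$X{\left(n \right)} = - \frac{4}{7} + n$ ($X{\left(n \right)} = n - \frac{1}{\frac{7}{4}} = n - \frac{4}{7} = - \frac{4}{7} + n$)
$34 X{\left(-14 \right)} = 34 \left(- \frac{4}{7} - 14\right) = 34 \left(- \frac{102}{7}\right) = - \frac{3468}{7}$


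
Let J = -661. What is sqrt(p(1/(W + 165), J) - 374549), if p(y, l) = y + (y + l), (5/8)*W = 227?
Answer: 40*I*sqrt(1635653171)/2641 ≈ 612.54*I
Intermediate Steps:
W = 1816/5 (W = (8/5)*227 = 1816/5 ≈ 363.20)
p(y, l) = l + 2*y (p(y, l) = y + (l + y) = l + 2*y)
sqrt(p(1/(W + 165), J) - 374549) = sqrt((-661 + 2/(1816/5 + 165)) - 374549) = sqrt((-661 + 2/(2641/5)) - 374549) = sqrt((-661 + 2*(5/2641)) - 374549) = sqrt((-661 + 10/2641) - 374549) = sqrt(-1745691/2641 - 374549) = sqrt(-990929600/2641) = 40*I*sqrt(1635653171)/2641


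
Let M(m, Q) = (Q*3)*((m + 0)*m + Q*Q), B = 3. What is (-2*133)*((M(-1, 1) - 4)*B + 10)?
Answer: -4256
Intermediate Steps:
M(m, Q) = 3*Q*(Q² + m²) (M(m, Q) = (3*Q)*(m*m + Q²) = (3*Q)*(m² + Q²) = (3*Q)*(Q² + m²) = 3*Q*(Q² + m²))
(-2*133)*((M(-1, 1) - 4)*B + 10) = (-2*133)*((3*1*(1² + (-1)²) - 4)*3 + 10) = -266*((3*1*(1 + 1) - 4)*3 + 10) = -266*((3*1*2 - 4)*3 + 10) = -266*((6 - 4)*3 + 10) = -266*(2*3 + 10) = -266*(6 + 10) = -266*16 = -4256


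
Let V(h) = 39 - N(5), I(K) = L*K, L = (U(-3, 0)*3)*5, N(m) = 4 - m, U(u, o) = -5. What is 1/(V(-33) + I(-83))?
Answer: 1/6265 ≈ 0.00015962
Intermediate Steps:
L = -75 (L = -5*3*5 = -15*5 = -75)
I(K) = -75*K
V(h) = 40 (V(h) = 39 - (4 - 1*5) = 39 - (4 - 5) = 39 - 1*(-1) = 39 + 1 = 40)
1/(V(-33) + I(-83)) = 1/(40 - 75*(-83)) = 1/(40 + 6225) = 1/6265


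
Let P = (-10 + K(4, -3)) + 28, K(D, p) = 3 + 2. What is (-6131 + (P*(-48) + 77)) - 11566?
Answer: -18724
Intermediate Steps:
K(D, p) = 5
P = 23 (P = (-10 + 5) + 28 = -5 + 28 = 23)
(-6131 + (P*(-48) + 77)) - 11566 = (-6131 + (23*(-48) + 77)) - 11566 = (-6131 + (-1104 + 77)) - 11566 = (-6131 - 1027) - 11566 = -7158 - 11566 = -18724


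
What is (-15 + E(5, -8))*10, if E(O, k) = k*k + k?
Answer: 410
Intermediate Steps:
E(O, k) = k + k² (E(O, k) = k² + k = k + k²)
(-15 + E(5, -8))*10 = (-15 - 8*(1 - 8))*10 = (-15 - 8*(-7))*10 = (-15 + 56)*10 = 41*10 = 410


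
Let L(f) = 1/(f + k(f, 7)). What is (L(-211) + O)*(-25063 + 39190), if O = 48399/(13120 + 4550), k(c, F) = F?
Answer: 455006017/11780 ≈ 38625.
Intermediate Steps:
L(f) = 1/(7 + f) (L(f) = 1/(f + 7) = 1/(7 + f))
O = 16133/5890 (O = 48399/17670 = 48399*(1/17670) = 16133/5890 ≈ 2.7390)
(L(-211) + O)*(-25063 + 39190) = (1/(7 - 211) + 16133/5890)*(-25063 + 39190) = (1/(-204) + 16133/5890)*14127 = (-1/204 + 16133/5890)*14127 = (1642621/600780)*14127 = 455006017/11780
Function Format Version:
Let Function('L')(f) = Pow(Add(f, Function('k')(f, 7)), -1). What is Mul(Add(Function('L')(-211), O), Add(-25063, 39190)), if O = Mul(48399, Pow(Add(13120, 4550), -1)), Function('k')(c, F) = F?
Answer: Rational(455006017, 11780) ≈ 38625.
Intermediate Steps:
Function('L')(f) = Pow(Add(7, f), -1) (Function('L')(f) = Pow(Add(f, 7), -1) = Pow(Add(7, f), -1))
O = Rational(16133, 5890) (O = Mul(48399, Pow(17670, -1)) = Mul(48399, Rational(1, 17670)) = Rational(16133, 5890) ≈ 2.7390)
Mul(Add(Function('L')(-211), O), Add(-25063, 39190)) = Mul(Add(Pow(Add(7, -211), -1), Rational(16133, 5890)), Add(-25063, 39190)) = Mul(Add(Pow(-204, -1), Rational(16133, 5890)), 14127) = Mul(Add(Rational(-1, 204), Rational(16133, 5890)), 14127) = Mul(Rational(1642621, 600780), 14127) = Rational(455006017, 11780)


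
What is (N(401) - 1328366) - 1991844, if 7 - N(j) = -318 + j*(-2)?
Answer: -3319083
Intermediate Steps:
N(j) = 325 + 2*j (N(j) = 7 - (-318 + j*(-2)) = 7 - (-318 - 2*j) = 7 + (318 + 2*j) = 325 + 2*j)
(N(401) - 1328366) - 1991844 = ((325 + 2*401) - 1328366) - 1991844 = ((325 + 802) - 1328366) - 1991844 = (1127 - 1328366) - 1991844 = -1327239 - 1991844 = -3319083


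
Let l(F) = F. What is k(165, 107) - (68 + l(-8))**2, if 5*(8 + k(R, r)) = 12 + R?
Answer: -17863/5 ≈ -3572.6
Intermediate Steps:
k(R, r) = -28/5 + R/5 (k(R, r) = -8 + (12 + R)/5 = -8 + (12/5 + R/5) = -28/5 + R/5)
k(165, 107) - (68 + l(-8))**2 = (-28/5 + (1/5)*165) - (68 - 8)**2 = (-28/5 + 33) - 1*60**2 = 137/5 - 1*3600 = 137/5 - 3600 = -17863/5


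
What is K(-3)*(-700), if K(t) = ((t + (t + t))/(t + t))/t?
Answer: 350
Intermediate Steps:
K(t) = 3/(2*t) (K(t) = ((t + 2*t)/((2*t)))/t = ((3*t)*(1/(2*t)))/t = 3/(2*t))
K(-3)*(-700) = ((3/2)/(-3))*(-700) = ((3/2)*(-⅓))*(-700) = -½*(-700) = 350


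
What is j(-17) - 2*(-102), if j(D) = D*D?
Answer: 493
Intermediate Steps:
j(D) = D**2
j(-17) - 2*(-102) = (-17)**2 - 2*(-102) = 289 + 204 = 493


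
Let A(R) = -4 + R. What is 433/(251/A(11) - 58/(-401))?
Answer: 1215431/101057 ≈ 12.027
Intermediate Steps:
433/(251/A(11) - 58/(-401)) = 433/(251/(-4 + 11) - 58/(-401)) = 433/(251/7 - 58*(-1/401)) = 433/(251*(⅐) + 58/401) = 433/(251/7 + 58/401) = 433/(101057/2807) = 433*(2807/101057) = 1215431/101057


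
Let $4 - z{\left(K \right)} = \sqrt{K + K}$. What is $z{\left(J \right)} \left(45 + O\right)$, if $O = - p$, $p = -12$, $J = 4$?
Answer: $228 - 114 \sqrt{2} \approx 66.78$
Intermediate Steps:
$z{\left(K \right)} = 4 - \sqrt{2} \sqrt{K}$ ($z{\left(K \right)} = 4 - \sqrt{K + K} = 4 - \sqrt{2 K} = 4 - \sqrt{2} \sqrt{K}$)
$O = 12$ ($O = \left(-1\right) \left(-12\right) = 12$)
$z{\left(J \right)} \left(45 + O\right) = \left(4 - \sqrt{2} \sqrt{4}\right) \left(45 + 12\right) = \left(4 - \sqrt{2} \cdot 2\right) 57 = \left(4 - 2 \sqrt{2}\right) 57 = 228 - 114 \sqrt{2}$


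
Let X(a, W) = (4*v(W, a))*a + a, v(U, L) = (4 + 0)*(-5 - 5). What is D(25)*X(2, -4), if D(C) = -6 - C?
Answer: 9858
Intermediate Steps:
v(U, L) = -40 (v(U, L) = 4*(-10) = -40)
X(a, W) = -159*a (X(a, W) = (4*(-40))*a + a = -160*a + a = -159*a)
D(25)*X(2, -4) = (-6 - 1*25)*(-159*2) = (-6 - 25)*(-318) = -31*(-318) = 9858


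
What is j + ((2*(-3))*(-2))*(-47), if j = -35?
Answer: -599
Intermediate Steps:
j + ((2*(-3))*(-2))*(-47) = -35 + ((2*(-3))*(-2))*(-47) = -35 - 6*(-2)*(-47) = -35 + 12*(-47) = -35 - 564 = -599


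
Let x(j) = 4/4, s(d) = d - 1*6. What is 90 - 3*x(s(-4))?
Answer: 87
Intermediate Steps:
s(d) = -6 + d (s(d) = d - 6 = -6 + d)
x(j) = 1 (x(j) = 4*(¼) = 1)
90 - 3*x(s(-4)) = 90 - 3*1 = 90 - 3 = 87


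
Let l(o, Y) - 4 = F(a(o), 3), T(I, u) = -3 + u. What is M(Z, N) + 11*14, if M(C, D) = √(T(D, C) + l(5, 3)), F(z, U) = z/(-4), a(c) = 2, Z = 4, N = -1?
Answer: 154 + 3*√2/2 ≈ 156.12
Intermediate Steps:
F(z, U) = -z/4 (F(z, U) = z*(-¼) = -z/4)
l(o, Y) = 7/2 (l(o, Y) = 4 - ¼*2 = 4 - ½ = 7/2)
M(C, D) = √(½ + C) (M(C, D) = √((-3 + C) + 7/2) = √(½ + C))
M(Z, N) + 11*14 = √(2 + 4*4)/2 + 11*14 = √(2 + 16)/2 + 154 = √18/2 + 154 = (3*√2)/2 + 154 = 3*√2/2 + 154 = 154 + 3*√2/2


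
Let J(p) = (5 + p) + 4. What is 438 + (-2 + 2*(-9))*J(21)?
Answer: -162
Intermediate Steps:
J(p) = 9 + p
438 + (-2 + 2*(-9))*J(21) = 438 + (-2 + 2*(-9))*(9 + 21) = 438 + (-2 - 18)*30 = 438 - 20*30 = 438 - 600 = -162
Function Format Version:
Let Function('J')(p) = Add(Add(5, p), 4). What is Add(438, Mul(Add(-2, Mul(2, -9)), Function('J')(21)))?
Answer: -162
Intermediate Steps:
Function('J')(p) = Add(9, p)
Add(438, Mul(Add(-2, Mul(2, -9)), Function('J')(21))) = Add(438, Mul(Add(-2, Mul(2, -9)), Add(9, 21))) = Add(438, Mul(Add(-2, -18), 30)) = Add(438, Mul(-20, 30)) = Add(438, -600) = -162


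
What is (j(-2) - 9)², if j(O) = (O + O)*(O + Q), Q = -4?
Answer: 225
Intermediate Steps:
j(O) = 2*O*(-4 + O) (j(O) = (O + O)*(O - 4) = (2*O)*(-4 + O) = 2*O*(-4 + O))
(j(-2) - 9)² = (2*(-2)*(-4 - 2) - 9)² = (2*(-2)*(-6) - 9)² = (24 - 9)² = 15² = 225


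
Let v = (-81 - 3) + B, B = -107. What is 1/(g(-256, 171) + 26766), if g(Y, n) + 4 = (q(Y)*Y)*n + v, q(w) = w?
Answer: 1/11233227 ≈ 8.9022e-8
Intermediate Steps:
v = -191 (v = (-81 - 3) - 107 = -84 - 107 = -191)
g(Y, n) = -195 + n*Y² (g(Y, n) = -4 + ((Y*Y)*n - 191) = -4 + (Y²*n - 191) = -4 + (n*Y² - 191) = -4 + (-191 + n*Y²) = -195 + n*Y²)
1/(g(-256, 171) + 26766) = 1/((-195 + 171*(-256)²) + 26766) = 1/((-195 + 171*65536) + 26766) = 1/((-195 + 11206656) + 26766) = 1/(11206461 + 26766) = 1/11233227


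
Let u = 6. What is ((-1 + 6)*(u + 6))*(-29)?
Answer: -1740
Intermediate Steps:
((-1 + 6)*(u + 6))*(-29) = ((-1 + 6)*(6 + 6))*(-29) = (5*12)*(-29) = 60*(-29) = -1740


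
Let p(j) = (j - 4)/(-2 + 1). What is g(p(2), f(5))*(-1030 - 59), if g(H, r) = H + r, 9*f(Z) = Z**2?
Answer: -5203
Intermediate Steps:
f(Z) = Z**2/9
p(j) = 4 - j (p(j) = (-4 + j)/(-1) = (-4 + j)*(-1) = 4 - j)
g(p(2), f(5))*(-1030 - 59) = ((4 - 1*2) + (1/9)*5**2)*(-1030 - 59) = ((4 - 2) + (1/9)*25)*(-1089) = (2 + 25/9)*(-1089) = (43/9)*(-1089) = -5203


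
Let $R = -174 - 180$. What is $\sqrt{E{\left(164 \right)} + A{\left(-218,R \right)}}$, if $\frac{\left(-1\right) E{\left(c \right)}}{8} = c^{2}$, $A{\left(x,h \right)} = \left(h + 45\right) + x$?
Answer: $i \sqrt{215695} \approx 464.43 i$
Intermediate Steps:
$R = -354$
$A{\left(x,h \right)} = 45 + h + x$ ($A{\left(x,h \right)} = \left(45 + h\right) + x = 45 + h + x$)
$E{\left(c \right)} = - 8 c^{2}$
$\sqrt{E{\left(164 \right)} + A{\left(-218,R \right)}} = \sqrt{- 8 \cdot 164^{2} - 527} = \sqrt{\left(-8\right) 26896 - 527} = \sqrt{-215168 - 527} = \sqrt{-215695} = i \sqrt{215695}$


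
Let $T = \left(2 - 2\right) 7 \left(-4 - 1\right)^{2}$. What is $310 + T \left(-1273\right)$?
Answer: $310$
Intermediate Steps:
$T = 0$ ($T = 0 \cdot 7 \left(-5\right)^{2} = 0 \cdot 25 = 0$)
$310 + T \left(-1273\right) = 310 + 0 \left(-1273\right) = 310 + 0 = 310$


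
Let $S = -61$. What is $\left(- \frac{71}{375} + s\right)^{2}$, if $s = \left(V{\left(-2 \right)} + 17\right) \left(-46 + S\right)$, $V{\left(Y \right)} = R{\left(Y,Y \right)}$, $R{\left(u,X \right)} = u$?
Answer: $\frac{362338986916}{140625} \approx 2.5766 \cdot 10^{6}$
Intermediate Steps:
$V{\left(Y \right)} = Y$
$s = -1605$ ($s = \left(-2 + 17\right) \left(-46 - 61\right) = 15 \left(-107\right) = -1605$)
$\left(- \frac{71}{375} + s\right)^{2} = \left(- \frac{71}{375} - 1605\right)^{2} = \left(- \frac{601946}{375}\right)^{2} = \frac{362338986916}{140625}$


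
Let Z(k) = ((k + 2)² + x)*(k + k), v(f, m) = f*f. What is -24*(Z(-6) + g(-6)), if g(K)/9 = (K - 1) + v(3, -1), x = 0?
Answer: 4176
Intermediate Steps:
v(f, m) = f²
g(K) = 72 + 9*K (g(K) = 9*((K - 1) + 3²) = 9*((-1 + K) + 9) = 9*(8 + K) = 72 + 9*K)
Z(k) = 2*k*(2 + k)² (Z(k) = ((k + 2)² + 0)*(k + k) = ((2 + k)² + 0)*(2*k) = (2 + k)²*(2*k) = 2*k*(2 + k)²)
-24*(Z(-6) + g(-6)) = -24*(2*(-6)*(2 - 6)² + (72 + 9*(-6))) = -24*(2*(-6)*(-4)² + (72 - 54)) = -24*(2*(-6)*16 + 18) = -24*(-192 + 18) = -24*(-174) = 4176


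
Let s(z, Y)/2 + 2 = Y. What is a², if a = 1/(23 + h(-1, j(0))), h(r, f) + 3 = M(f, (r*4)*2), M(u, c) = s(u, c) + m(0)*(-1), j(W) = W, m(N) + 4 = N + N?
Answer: 1/16 ≈ 0.062500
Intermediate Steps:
s(z, Y) = -4 + 2*Y
m(N) = -4 + 2*N (m(N) = -4 + (N + N) = -4 + 2*N)
M(u, c) = 2*c (M(u, c) = (-4 + 2*c) + (-4 + 2*0)*(-1) = (-4 + 2*c) + (-4 + 0)*(-1) = (-4 + 2*c) - 4*(-1) = (-4 + 2*c) + 4 = 2*c)
h(r, f) = -3 + 16*r (h(r, f) = -3 + 2*((r*4)*2) = -3 + 2*((4*r)*2) = -3 + 2*(8*r) = -3 + 16*r)
a = ¼ (a = 1/(23 + (-3 + 16*(-1))) = 1/(23 + (-3 - 16)) = 1/(23 - 19) = 1/4 = ¼ ≈ 0.25000)
a² = (¼)² = 1/16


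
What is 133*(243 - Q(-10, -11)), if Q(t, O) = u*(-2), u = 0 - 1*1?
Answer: 32053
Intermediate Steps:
u = -1 (u = 0 - 1 = -1)
Q(t, O) = 2 (Q(t, O) = -1*(-2) = 2)
133*(243 - Q(-10, -11)) = 133*(243 - 1*2) = 133*(243 - 2) = 133*241 = 32053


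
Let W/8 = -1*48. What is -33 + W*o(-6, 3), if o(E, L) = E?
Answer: 2271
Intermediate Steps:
W = -384 (W = 8*(-1*48) = 8*(-48) = -384)
-33 + W*o(-6, 3) = -33 - 384*(-6) = -33 + 2304 = 2271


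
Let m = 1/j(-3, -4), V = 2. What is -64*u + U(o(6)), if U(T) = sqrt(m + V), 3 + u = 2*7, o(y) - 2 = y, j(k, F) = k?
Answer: -704 + sqrt(15)/3 ≈ -702.71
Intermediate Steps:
o(y) = 2 + y
m = -1/3 (m = 1/(-3) = -1/3 ≈ -0.33333)
u = 11 (u = -3 + 2*7 = -3 + 14 = 11)
U(T) = sqrt(15)/3 (U(T) = sqrt(-1/3 + 2) = sqrt(5/3) = sqrt(15)/3)
-64*u + U(o(6)) = -64*11 + sqrt(15)/3 = -704 + sqrt(15)/3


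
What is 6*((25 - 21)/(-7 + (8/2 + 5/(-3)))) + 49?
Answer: 307/7 ≈ 43.857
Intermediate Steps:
6*((25 - 21)/(-7 + (8/2 + 5/(-3)))) + 49 = 6*(4/(-7 + (8*(1/2) + 5*(-1/3)))) + 49 = 6*(4/(-7 + (4 - 5/3))) + 49 = 6*(4/(-7 + 7/3)) + 49 = 6*(4/(-14/3)) + 49 = 6*(4*(-3/14)) + 49 = 6*(-6/7) + 49 = -36/7 + 49 = 307/7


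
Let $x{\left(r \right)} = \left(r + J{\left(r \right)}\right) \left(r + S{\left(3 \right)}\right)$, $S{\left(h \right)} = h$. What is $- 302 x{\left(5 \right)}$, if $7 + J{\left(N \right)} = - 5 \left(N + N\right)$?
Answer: $125632$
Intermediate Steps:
$J{\left(N \right)} = -7 - 10 N$ ($J{\left(N \right)} = -7 - 5 \left(N + N\right) = -7 - 5 \cdot 2 N = -7 - 10 N$)
$x{\left(r \right)} = \left(-7 - 9 r\right) \left(3 + r\right)$ ($x{\left(r \right)} = \left(r - \left(7 + 10 r\right)\right) \left(r + 3\right) = \left(-7 - 9 r\right) \left(3 + r\right)$)
$- 302 x{\left(5 \right)} = - 302 \left(-21 - 170 - 9 \cdot 5^{2}\right) = - 302 \left(-21 - 170 - 225\right) = \left(-302\right) \left(-416\right) = 125632$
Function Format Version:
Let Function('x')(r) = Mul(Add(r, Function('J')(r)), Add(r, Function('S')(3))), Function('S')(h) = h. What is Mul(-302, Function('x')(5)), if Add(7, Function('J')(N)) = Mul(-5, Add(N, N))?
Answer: 125632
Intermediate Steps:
Function('J')(N) = Add(-7, Mul(-10, N)) (Function('J')(N) = Add(-7, Mul(-5, Add(N, N))) = Add(-7, Mul(-5, Mul(2, N))) = Add(-7, Mul(-10, N)))
Function('x')(r) = Mul(Add(-7, Mul(-9, r)), Add(3, r)) (Function('x')(r) = Mul(Add(r, Add(-7, Mul(-10, r))), Add(r, 3)) = Mul(Add(-7, Mul(-9, r)), Add(3, r)))
Mul(-302, Function('x')(5)) = Mul(-302, Add(-21, Mul(-34, 5), Mul(-9, Pow(5, 2)))) = Mul(-302, Add(-21, -170, Mul(-9, 25))) = Mul(-302, Add(-21, -170, -225)) = Mul(-302, -416) = 125632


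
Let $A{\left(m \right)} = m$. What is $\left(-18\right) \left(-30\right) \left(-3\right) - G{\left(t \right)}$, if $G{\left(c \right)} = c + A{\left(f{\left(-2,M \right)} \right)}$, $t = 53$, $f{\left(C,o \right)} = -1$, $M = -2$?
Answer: $-1672$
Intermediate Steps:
$G{\left(c \right)} = -1 + c$ ($G{\left(c \right)} = c - 1 = -1 + c$)
$\left(-18\right) \left(-30\right) \left(-3\right) - G{\left(t \right)} = \left(-18\right) \left(-30\right) \left(-3\right) - \left(-1 + 53\right) = 540 \left(-3\right) - 52 = -1620 - 52 = -1672$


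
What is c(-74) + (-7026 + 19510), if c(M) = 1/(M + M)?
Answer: 1847631/148 ≈ 12484.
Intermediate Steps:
c(M) = 1/(2*M)
c(-74) + (-7026 + 19510) = (½)/(-74) + (-7026 + 19510) = (½)*(-1/74) + 12484 = -1/148 + 12484 = 1847631/148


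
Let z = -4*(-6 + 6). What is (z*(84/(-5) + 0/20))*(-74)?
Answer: 0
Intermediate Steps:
z = 0 (z = -4*0 = 0)
(z*(84/(-5) + 0/20))*(-74) = (0*(84/(-5) + 0/20))*(-74) = (0*(84*(-1/5) + 0*(1/20)))*(-74) = (0*(-84/5 + 0))*(-74) = (0*(-84/5))*(-74) = 0*(-74) = 0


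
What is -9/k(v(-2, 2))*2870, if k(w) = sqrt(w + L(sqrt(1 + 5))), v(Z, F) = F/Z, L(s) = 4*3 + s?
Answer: -25830/sqrt(11 + sqrt(6)) ≈ -7043.2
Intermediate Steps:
L(s) = 12 + s
k(w) = sqrt(12 + w + sqrt(6)) (k(w) = sqrt(w + (12 + sqrt(1 + 5))) = sqrt(w + (12 + sqrt(6))) = sqrt(12 + w + sqrt(6)))
-9/k(v(-2, 2))*2870 = -9/sqrt(12 + 2/(-2) + sqrt(6))*2870 = -9/sqrt(12 + 2*(-1/2) + sqrt(6))*2870 = -9/sqrt(12 - 1 + sqrt(6))*2870 = -9/sqrt(11 + sqrt(6))*2870 = -25830/sqrt(11 + sqrt(6))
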